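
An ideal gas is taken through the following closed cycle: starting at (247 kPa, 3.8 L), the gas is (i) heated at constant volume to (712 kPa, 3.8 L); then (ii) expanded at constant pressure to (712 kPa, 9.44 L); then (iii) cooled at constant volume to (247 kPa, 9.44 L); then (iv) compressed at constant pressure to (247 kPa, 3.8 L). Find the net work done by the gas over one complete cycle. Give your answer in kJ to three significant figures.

Constant-volume legs do no work.
W(ii) = (712)(9.44 − 3.8) = 4016 J; W(iv) = (247)(3.8 − 9.44) = -1393 J.
W_net = 4016 − 1393 = 2623 J (the clockwise enclosed area).

W_net ≈ 2.62 kJ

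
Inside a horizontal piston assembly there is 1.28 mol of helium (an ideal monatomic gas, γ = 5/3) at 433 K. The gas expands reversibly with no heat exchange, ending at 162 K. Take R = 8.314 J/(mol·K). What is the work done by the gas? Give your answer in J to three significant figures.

Adiabatic ⇒ Q = 0, so W_by = −ΔU = nCᵥ(T₁ − T₂).
Cᵥ = 3R/2 = 12.47 J/(mol·K).
W = (1.28)(12.47)(433 − 162) = 4326 J.

W ≈ 4330 J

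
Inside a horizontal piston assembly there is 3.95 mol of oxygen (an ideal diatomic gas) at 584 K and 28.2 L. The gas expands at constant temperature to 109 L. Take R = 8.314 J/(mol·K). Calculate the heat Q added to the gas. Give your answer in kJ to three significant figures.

Q ≈ 25.9 kJ

Isothermal ⇒ ΔU = 0, so Q = W = nRT ln(V₂/V₁).
Q = (3.95)(8.314)(584) ln(109/28.2) = 19179 × 1.352 = 25930 J.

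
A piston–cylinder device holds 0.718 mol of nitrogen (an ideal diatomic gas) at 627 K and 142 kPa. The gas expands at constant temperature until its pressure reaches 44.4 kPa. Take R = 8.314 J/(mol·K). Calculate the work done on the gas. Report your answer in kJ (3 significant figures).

W ≈ -4.35 kJ

Isothermal process: W = nRT ln(V₂/V₁) = nRT ln(P₁/P₂).
W = (0.718)(8.314)(627) × ln(142/44.4)
  = 3743 × ln(3.198) = 3743 × 1.163
W_by_gas = 4351 J; work on gas = −W_by = -4351 J.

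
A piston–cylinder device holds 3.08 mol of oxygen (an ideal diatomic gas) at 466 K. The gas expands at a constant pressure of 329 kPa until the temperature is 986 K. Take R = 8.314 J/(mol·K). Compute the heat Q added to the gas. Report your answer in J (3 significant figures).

Isobaric: W = nRΔT = (3.08)(8.314)(520) = 13316 J.
ΔU = nCᵥΔT with Cᵥ = 5R/2: ΔU = (3.08)(20.79)(520) = 33289 J.
Q = ΔU + W = 33289 + 13316 = 46605 J.

Q ≈ 46600 J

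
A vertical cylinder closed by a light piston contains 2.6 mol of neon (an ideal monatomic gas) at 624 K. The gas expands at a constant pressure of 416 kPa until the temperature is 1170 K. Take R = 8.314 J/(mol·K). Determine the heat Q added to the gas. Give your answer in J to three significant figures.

Q ≈ 29500 J

Isobaric: W = nRΔT = (2.6)(8.314)(546) = 11803 J.
ΔU = nCᵥΔT with Cᵥ = 3R/2: ΔU = (2.6)(12.47)(546) = 17704 J.
Q = ΔU + W = 17704 + 11803 = 29506 J.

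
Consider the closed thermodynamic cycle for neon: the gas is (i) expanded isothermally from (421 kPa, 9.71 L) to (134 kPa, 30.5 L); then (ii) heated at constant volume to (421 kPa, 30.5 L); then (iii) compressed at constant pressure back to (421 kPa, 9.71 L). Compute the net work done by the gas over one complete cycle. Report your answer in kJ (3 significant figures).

W_net ≈ -4.07 kJ

Leg (i): W = PᵢVᵢ ln(V_f/Vᵢ) = (4088) ln(30.5/9.71) = 4679 J.
Leg (ii): W = 0.
Leg (iii): W = PΔV = (421)(9.71 − 30.5) = -8753 J.
W_net = 4679 − 8753 = -4074 J.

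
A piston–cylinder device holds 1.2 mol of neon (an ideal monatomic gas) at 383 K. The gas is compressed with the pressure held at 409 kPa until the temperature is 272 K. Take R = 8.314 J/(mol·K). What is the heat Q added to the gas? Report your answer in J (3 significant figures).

Q ≈ -2770 J

Isobaric: W = nRΔT = (1.2)(8.314)(-111) = -1107 J.
ΔU = nCᵥΔT with Cᵥ = 3R/2: ΔU = (1.2)(12.47)(-111) = -1661 J.
Q = ΔU + W = -1661 − 1107 = -2769 J.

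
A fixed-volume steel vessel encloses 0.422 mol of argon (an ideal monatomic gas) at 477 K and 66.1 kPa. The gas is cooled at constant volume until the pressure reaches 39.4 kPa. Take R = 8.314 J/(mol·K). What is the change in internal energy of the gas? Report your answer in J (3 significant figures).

Constant volume ⇒ W = 0, so Q = ΔU = nCᵥΔT with Cᵥ = 3R/2 = 12.47 J/(mol·K).
At constant V, T₂/T₁ = P₂/P₁ ⇒ ΔT = T₁(P₂/P₁ − 1) = 477·(39.4/66.1 − 1) = -192.7 K.
ΔU = (0.422)(12.47)(-192.7) = -1014 J.

ΔU ≈ -1010 J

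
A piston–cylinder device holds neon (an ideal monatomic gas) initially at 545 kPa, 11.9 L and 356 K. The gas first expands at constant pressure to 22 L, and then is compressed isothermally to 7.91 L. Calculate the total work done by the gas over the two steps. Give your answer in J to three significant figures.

W_total ≈ -6760 J

Step 1 (isobaric): W = PΔV = (545 kPa)(22 − 11.9 L) = 5504 J.
After step 1: P = 545 kPa, V = 22 L, T = 658.2 K.
Step 2 (isothermal): W = P₁V₁ ln(V₂/V₁) = (11990) ln(7.91/22) = -12265 J.
W_total = 5504 − 12265 = -6760 J.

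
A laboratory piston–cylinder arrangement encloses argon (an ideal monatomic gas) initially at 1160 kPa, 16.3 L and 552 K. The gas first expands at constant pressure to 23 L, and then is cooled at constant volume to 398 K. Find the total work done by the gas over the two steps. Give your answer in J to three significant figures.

Step 1 (isobaric): W = PΔV = (1160 kPa)(23 − 16.3 L) = 7772 J.
Step 2 (isochoric): W = 0 (constant volume).
W_total = 7772 + 0 = 7772 J.

W_total ≈ 7770 J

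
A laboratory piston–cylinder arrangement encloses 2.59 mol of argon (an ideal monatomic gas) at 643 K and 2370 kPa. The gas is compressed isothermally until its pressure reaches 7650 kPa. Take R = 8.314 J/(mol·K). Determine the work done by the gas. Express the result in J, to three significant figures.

W ≈ -16200 J

Isothermal process: W = nRT ln(V₂/V₁) = nRT ln(P₁/P₂).
W = (2.59)(8.314)(643) × ln(2370/7650)
  = 13846 × ln(0.3098) = 13846 × -1.172
W_by_gas = -16225 J.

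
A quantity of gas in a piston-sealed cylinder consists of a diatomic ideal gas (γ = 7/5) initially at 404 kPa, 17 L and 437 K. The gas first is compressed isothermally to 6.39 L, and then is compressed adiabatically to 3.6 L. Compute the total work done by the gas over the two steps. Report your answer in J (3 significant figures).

Step 1 (isothermal): W = P₁V₁ ln(V₂/V₁) = (6868) ln(6.39/17) = -6720 J.
After step 1: P = 1075 kPa, V = 6.39 L, T = 437 K.
Step 2 (adiabatic): W = (P₁V₁ − P₂V₂)/(γ−1) = (6868 − 8640)/0.4 = -4430 J.
W_total = -6720 − 4430 = -11150 J.

W_total ≈ -11100 J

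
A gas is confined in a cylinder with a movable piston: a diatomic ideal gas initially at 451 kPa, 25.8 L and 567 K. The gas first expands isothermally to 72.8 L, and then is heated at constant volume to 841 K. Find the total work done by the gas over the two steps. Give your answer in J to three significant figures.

Step 1 (isothermal): W = P₁V₁ ln(V₂/V₁) = (11636) ln(72.8/25.8) = 12070 J.
Step 2 (isochoric): W = 0 (constant volume).
W_total = 12070 + 0 = 12070 J.

W_total ≈ 12100 J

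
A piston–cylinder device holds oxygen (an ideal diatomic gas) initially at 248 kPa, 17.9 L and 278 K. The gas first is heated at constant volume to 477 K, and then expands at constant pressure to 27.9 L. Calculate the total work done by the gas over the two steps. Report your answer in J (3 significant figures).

Step 1 (isochoric): W = 0 (constant volume).
After step 1: P = 425.5 kPa (V unchanged).
Step 2 (isobaric): W = PΔV = (425.5 kPa)(27.9 − 17.9 L) = 4255 J.
W_total = 0 + 4255 = 4255 J.

W_total ≈ 4260 J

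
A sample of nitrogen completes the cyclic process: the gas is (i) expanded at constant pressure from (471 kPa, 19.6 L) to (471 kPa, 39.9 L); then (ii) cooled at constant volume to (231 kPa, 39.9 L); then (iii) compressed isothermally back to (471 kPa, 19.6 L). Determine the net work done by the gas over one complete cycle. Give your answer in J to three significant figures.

Leg (i): W = PΔV = (471)(39.9 − 19.6) = 9561 J.
Leg (ii): W = 0.
Leg (iii): W = PᵢVᵢ ln(V_f/Vᵢ) = (9217) ln(19.6/39.9) = -6552 J.
W_net = 9561 − 6552 = 3009 J.

W_net ≈ 3010 J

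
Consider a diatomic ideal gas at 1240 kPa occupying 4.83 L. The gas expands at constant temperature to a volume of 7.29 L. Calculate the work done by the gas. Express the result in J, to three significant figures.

Isothermal: W = nRT ln(V₂/V₁) = P₁V₁ ln(V₂/V₁).
P₁V₁ = (1240 kPa)(4.83 L) = 5989 J.
W = 5989 × ln(7.29/4.83) = 5989 × 0.4117
W_by_gas = 2465 J.

W ≈ 2470 J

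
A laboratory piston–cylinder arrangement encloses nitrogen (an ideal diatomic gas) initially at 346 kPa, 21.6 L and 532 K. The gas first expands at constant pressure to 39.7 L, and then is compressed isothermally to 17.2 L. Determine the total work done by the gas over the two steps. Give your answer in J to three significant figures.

Step 1 (isobaric): W = PΔV = (346 kPa)(39.7 − 21.6 L) = 6263 J.
After step 1: P = 346 kPa, V = 39.7 L, T = 977.8 K.
Step 2 (isothermal): W = P₁V₁ ln(V₂/V₁) = (13736) ln(17.2/39.7) = -11490 J.
W_total = 6263 − 11490 = -5227 J.

W_total ≈ -5230 J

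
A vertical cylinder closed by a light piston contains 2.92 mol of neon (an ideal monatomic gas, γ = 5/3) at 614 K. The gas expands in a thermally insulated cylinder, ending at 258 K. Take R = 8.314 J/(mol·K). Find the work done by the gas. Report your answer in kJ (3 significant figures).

W ≈ 13.0 kJ

Adiabatic ⇒ Q = 0, so W_by = −ΔU = nCᵥ(T₁ − T₂).
Cᵥ = 3R/2 = 12.47 J/(mol·K).
W = (2.92)(12.47)(614 − 258) = 12964 J.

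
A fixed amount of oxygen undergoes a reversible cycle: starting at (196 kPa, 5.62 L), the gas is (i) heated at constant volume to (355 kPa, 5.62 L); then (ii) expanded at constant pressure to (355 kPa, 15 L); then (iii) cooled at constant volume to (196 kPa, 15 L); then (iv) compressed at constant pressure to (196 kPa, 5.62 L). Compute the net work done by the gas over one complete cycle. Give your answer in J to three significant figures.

W_net ≈ 1490 J

Constant-volume legs do no work.
W(ii) = (355)(15 − 5.62) = 3330 J; W(iv) = (196)(5.62 − 15) = -1838 J.
W_net = 3330 − 1838 = 1491 J (the clockwise enclosed area).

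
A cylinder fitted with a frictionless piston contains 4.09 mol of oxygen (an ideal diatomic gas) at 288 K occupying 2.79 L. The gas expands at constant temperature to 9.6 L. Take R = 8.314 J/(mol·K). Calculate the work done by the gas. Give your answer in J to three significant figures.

W ≈ 12100 J

Isothermal: W = nRT ln(V₂/V₁).
W = (4.09)(8.314)(288) × ln(9.6/2.79)
  = 9793 × 1.236
W_by_gas = 12102 J.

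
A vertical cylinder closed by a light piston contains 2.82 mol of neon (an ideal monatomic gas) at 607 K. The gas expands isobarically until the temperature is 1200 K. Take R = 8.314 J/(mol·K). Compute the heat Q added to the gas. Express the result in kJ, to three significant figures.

Q ≈ 34.8 kJ

Isobaric: W = nRΔT = (2.82)(8.314)(593) = 13903 J.
ΔU = nCᵥΔT with Cᵥ = 3R/2: ΔU = (2.82)(12.47)(593) = 20855 J.
Q = ΔU + W = 20855 + 13903 = 34758 J.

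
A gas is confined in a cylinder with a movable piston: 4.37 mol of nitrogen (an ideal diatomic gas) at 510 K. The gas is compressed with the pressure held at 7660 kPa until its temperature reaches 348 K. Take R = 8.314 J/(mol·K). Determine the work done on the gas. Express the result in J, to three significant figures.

W ≈ 5890 J

Isobaric: W = P ΔV = nR ΔT.
W = (4.37)(8.314)(348 − 510) = -5886 J.
Work on gas = −W_by = 5886 J.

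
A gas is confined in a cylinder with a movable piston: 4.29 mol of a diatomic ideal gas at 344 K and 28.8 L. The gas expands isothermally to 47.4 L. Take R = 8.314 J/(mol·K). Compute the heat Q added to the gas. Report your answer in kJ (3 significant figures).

Q ≈ 6.11 kJ

Isothermal ⇒ ΔU = 0, so Q = W = nRT ln(V₂/V₁).
Q = (4.29)(8.314)(344) ln(47.4/28.8) = 12269 × 0.4982 = 6113 J.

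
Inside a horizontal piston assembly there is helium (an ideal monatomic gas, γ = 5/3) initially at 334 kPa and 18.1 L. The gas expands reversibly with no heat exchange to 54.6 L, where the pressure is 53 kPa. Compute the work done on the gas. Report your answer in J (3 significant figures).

W ≈ -4730 J

Adiabatic: W = (P₁V₁ − P₂V₂)/(γ − 1) with γ = 5/3.
P₁V₁ = 6045 J, P₂V₂ = 2894 J.
W = (6045 − 2894) / 0.6667 = 4727 J.
Work on gas = −W_by = -4727 J.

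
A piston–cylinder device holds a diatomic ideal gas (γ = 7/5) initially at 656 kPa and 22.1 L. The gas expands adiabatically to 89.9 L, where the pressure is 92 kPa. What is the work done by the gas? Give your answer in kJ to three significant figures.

W ≈ 15.6 kJ

Adiabatic: W = (P₁V₁ − P₂V₂)/(γ − 1) with γ = 7/5.
P₁V₁ = 14498 J, P₂V₂ = 8271 J.
W = (14498 − 8271) / 0.4 = 15567 J.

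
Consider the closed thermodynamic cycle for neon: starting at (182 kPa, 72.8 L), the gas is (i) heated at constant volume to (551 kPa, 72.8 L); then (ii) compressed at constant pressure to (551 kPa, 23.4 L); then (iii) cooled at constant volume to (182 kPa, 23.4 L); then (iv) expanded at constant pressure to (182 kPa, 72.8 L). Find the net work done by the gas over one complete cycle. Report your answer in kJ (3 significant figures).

W_net ≈ -18.2 kJ

Constant-volume legs do no work.
W(ii) = (551)(23.4 − 72.8) = -27219 J; W(iv) = (182)(72.8 − 23.4) = 8991 J.
W_net = -27219 + 8991 = -18229 J (the counter-clockwise enclosed area).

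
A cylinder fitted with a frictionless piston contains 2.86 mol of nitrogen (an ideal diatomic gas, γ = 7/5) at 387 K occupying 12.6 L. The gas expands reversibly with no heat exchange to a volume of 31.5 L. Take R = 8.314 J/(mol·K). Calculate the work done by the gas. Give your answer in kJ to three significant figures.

Adiabatic: TV^(γ−1) = const with γ = 7/5.
T₂ = T₁ (V₁/V₂)^(γ−1) = 387 × (12.6/31.5)^0.4 = 387 × 0.6931 = 268.2 K.
W_by = nCᵥ(T₁ − T₂) = (2.86)(20.79)(387 − 268.2) = 7059 J.

W ≈ 7.06 kJ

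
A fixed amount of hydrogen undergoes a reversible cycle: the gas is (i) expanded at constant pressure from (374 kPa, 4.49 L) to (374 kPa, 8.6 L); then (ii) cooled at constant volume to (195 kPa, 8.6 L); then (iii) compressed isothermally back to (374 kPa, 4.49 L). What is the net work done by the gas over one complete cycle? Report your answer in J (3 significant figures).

W_net ≈ 447 J

Leg (i): W = PΔV = (374)(8.6 − 4.49) = 1537 J.
Leg (ii): W = 0.
Leg (iii): W = PᵢVᵢ ln(V_f/Vᵢ) = (1677) ln(4.49/8.6) = -1090 J.
W_net = 1537 − 1090 = 447.2 J.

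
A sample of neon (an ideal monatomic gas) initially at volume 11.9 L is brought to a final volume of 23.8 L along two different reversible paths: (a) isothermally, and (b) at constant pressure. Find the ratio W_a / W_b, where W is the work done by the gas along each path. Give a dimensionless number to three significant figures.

Path (a) isothermal: W = P₁V₁ ln(V₂/V₁) → W_a/(P₁V₁) = 0.6931.
Path (b) isobaric: W = P₁(V₂ − V₁) → W_b/(P₁V₁) = 1.
W_a / W_b = 0.6931 / 1 = 0.6931.

W_a / W_b ≈ 0.693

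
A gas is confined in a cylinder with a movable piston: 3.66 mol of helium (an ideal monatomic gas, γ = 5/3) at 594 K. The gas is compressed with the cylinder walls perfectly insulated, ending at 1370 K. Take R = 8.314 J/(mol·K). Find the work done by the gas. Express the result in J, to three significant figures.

W ≈ -35400 J

Adiabatic ⇒ Q = 0, so W_by = −ΔU = nCᵥ(T₁ − T₂).
Cᵥ = 3R/2 = 12.47 J/(mol·K).
W = (3.66)(12.47)(594 − 1370) = -35420 J.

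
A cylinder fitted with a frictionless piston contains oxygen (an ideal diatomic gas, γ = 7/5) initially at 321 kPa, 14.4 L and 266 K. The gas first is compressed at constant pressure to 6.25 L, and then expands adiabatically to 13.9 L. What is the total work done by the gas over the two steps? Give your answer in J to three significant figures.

W_total ≈ -1240 J

Step 1 (isobaric): W = PΔV = (321 kPa)(6.25 − 14.4 L) = -2616 J.
After step 1: P = 321 kPa, V = 6.25 L, T = 115.5 K.
Step 2 (adiabatic): W = (P₁V₁ − P₂V₂)/(γ−1) = (2006 − 1457)/0.4 = 1373 J.
W_total = -2616 + 1373 = -1244 J.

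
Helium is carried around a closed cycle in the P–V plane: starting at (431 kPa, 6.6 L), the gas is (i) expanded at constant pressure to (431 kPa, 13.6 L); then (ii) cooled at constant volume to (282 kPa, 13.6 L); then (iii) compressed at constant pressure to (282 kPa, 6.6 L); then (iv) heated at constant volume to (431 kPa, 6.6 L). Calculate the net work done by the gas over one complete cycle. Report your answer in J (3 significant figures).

W_net ≈ 1040 J

Constant-volume legs do no work.
W(i) = (431)(13.6 − 6.6) = 3017 J; W(iii) = (282)(6.6 − 13.6) = -1974 J.
W_net = 3017 − 1974 = 1043 J (the clockwise enclosed area).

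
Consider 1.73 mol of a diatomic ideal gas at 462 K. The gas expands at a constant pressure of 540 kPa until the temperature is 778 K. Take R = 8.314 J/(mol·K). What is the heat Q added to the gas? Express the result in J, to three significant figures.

Isobaric: W = nRΔT = (1.73)(8.314)(316) = 4545 J.
ΔU = nCᵥΔT with Cᵥ = 5R/2: ΔU = (1.73)(20.79)(316) = 11363 J.
Q = ΔU + W = 11363 + 4545 = 15908 J.

Q ≈ 15900 J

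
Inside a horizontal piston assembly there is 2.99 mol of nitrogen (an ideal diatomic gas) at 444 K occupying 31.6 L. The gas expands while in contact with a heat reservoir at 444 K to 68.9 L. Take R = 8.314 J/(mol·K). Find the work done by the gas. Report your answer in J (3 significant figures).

W ≈ 8600 J

Isothermal: W = nRT ln(V₂/V₁).
W = (2.99)(8.314)(444) × ln(68.9/31.6)
  = 11037 × 0.7795
W_by_gas = 8604 J.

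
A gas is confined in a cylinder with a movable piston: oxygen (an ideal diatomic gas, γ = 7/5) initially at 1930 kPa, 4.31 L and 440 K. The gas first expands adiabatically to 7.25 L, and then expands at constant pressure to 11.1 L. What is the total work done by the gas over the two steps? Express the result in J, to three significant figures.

Step 1 (adiabatic): W = (P₁V₁ − P₂V₂)/(γ−1) = (8318 − 6756)/0.4 = 3906 J.
After step 1: P = 931.9 kPa, V = 7.25 L, T = 357.4 K.
Step 2 (isobaric): W = PΔV = (931.9 kPa)(11.1 − 7.25 L) = 3588 J.
W_total = 3906 + 3588 = 7493 J.

W_total ≈ 7490 J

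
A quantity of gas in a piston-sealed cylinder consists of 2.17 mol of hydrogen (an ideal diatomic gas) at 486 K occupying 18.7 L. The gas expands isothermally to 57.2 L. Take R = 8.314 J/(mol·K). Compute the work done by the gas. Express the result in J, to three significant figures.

Isothermal: W = nRT ln(V₂/V₁).
W = (2.17)(8.314)(486) × ln(57.2/18.7)
  = 8768 × 1.118
W_by_gas = 9803 J.

W ≈ 9800 J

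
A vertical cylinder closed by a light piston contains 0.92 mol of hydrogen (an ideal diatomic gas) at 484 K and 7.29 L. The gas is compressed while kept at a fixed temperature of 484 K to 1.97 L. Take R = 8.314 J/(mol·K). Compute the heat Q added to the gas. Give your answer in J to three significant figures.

Isothermal ⇒ ΔU = 0, so Q = W = nRT ln(V₂/V₁).
Q = (0.92)(8.314)(484) ln(1.97/7.29) = 3702 × -1.308 = -4844 J.

Q ≈ -4840 J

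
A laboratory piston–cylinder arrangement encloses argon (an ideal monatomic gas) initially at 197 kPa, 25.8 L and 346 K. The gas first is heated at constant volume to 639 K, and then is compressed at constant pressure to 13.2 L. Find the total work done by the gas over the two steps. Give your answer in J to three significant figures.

Step 1 (isochoric): W = 0 (constant volume).
After step 1: P = 363.8 kPa (V unchanged).
Step 2 (isobaric): W = PΔV = (363.8 kPa)(13.2 − 25.8 L) = -4584 J.
W_total = 0 − 4584 = -4584 J.

W_total ≈ -4580 J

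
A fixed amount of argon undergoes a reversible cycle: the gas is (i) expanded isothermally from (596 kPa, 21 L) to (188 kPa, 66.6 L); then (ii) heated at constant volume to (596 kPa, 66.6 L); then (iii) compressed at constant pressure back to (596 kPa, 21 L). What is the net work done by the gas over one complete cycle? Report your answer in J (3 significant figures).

Leg (i): W = PᵢVᵢ ln(V_f/Vᵢ) = (12516) ln(66.6/21) = 14446 J.
Leg (ii): W = 0.
Leg (iii): W = PΔV = (596)(21 − 66.6) = -27178 J.
W_net = 14446 − 27178 = -12732 J.

W_net ≈ -12700 J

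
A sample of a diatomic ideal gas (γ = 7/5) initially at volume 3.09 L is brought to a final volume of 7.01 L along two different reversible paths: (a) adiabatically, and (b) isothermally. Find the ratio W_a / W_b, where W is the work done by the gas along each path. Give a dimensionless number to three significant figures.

W_a / W_b ≈ 0.853

Path (a) adiabatic: W = P₁V₁(1 − (V₁/V₂)^(γ−1))/(γ−1) → W_a/(P₁V₁) = 0.6985.
Path (b) isothermal: W = P₁V₁ ln(V₂/V₁) → W_b/(P₁V₁) = 0.8192.
W_a / W_b = 0.6985 / 0.8192 = 0.8527.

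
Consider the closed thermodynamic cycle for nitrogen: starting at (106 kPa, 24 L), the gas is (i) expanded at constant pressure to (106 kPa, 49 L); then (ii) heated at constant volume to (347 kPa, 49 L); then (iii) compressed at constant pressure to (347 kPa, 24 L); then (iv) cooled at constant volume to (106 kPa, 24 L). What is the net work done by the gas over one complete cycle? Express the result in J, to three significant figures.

Constant-volume legs do no work.
W(i) = (106)(49 − 24) = 2650 J; W(iii) = (347)(24 − 49) = -8675 J.
W_net = 2650 − 8675 = -6025 J (the counter-clockwise enclosed area).

W_net ≈ -6020 J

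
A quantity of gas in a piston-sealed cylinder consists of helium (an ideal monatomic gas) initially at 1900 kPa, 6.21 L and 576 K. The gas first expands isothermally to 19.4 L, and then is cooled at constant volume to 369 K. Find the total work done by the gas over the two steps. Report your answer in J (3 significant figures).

Step 1 (isothermal): W = P₁V₁ ln(V₂/V₁) = (11799) ln(19.4/6.21) = 13440 J.
Step 2 (isochoric): W = 0 (constant volume).
W_total = 13440 + 0 = 13440 J.

W_total ≈ 13400 J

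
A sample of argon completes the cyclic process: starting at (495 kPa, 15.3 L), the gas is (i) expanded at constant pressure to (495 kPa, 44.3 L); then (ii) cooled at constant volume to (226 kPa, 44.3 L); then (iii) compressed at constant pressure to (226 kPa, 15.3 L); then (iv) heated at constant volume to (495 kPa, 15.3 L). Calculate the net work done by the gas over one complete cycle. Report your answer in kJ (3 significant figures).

Constant-volume legs do no work.
W(i) = (495)(44.3 − 15.3) = 14355 J; W(iii) = (226)(15.3 − 44.3) = -6554 J.
W_net = 14355 − 6554 = 7801 J (the clockwise enclosed area).

W_net ≈ 7.80 kJ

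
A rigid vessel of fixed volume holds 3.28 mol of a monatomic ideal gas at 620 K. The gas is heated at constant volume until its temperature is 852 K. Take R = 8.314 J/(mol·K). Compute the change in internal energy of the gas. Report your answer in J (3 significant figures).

Constant volume ⇒ W = 0, so Q = ΔU = nCᵥΔT with Cᵥ = 3R/2 = 12.47 J/(mol·K).
ΔU = (3.28)(12.47)(852 − 620) = 9490 J.

ΔU ≈ 9490 J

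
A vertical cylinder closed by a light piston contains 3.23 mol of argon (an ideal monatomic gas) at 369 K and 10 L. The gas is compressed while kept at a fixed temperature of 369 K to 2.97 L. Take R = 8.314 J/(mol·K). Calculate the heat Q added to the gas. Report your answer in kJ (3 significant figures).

Q ≈ -12.0 kJ

Isothermal ⇒ ΔU = 0, so Q = W = nRT ln(V₂/V₁).
Q = (3.23)(8.314)(369) ln(2.97/10) = 9909 × -1.214 = -12030 J.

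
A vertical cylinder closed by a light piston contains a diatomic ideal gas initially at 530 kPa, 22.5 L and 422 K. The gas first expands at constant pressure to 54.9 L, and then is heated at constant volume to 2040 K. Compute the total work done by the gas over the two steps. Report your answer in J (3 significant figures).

W_total ≈ 17200 J

Step 1 (isobaric): W = PΔV = (530 kPa)(54.9 − 22.5 L) = 17172 J.
Step 2 (isochoric): W = 0 (constant volume).
W_total = 17172 + 0 = 17172 J.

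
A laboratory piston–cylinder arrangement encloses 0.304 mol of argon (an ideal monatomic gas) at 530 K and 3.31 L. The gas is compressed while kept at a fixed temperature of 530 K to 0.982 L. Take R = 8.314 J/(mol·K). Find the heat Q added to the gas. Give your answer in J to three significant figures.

Q ≈ -1630 J

Isothermal ⇒ ΔU = 0, so Q = W = nRT ln(V₂/V₁).
Q = (0.304)(8.314)(530) ln(0.982/3.31) = 1340 × -1.215 = -1628 J.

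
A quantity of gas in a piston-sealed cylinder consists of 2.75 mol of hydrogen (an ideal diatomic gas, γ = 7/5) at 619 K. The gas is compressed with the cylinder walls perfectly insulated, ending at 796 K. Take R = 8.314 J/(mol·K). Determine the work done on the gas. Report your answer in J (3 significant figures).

Adiabatic ⇒ Q = 0, so W_by = −ΔU = nCᵥ(T₁ − T₂).
Cᵥ = 5R/2 = 20.79 J/(mol·K).
W = (2.75)(20.79)(619 − 796) = -10117 J.
Work on gas = −W_by = 10117 J.

W ≈ 10100 J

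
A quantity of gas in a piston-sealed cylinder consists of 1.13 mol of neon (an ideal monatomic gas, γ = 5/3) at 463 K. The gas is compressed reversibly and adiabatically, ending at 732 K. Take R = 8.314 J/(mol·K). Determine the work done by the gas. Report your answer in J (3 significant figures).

Adiabatic ⇒ Q = 0, so W_by = −ΔU = nCᵥ(T₁ − T₂).
Cᵥ = 3R/2 = 12.47 J/(mol·K).
W = (1.13)(12.47)(463 − 732) = -3791 J.

W ≈ -3790 J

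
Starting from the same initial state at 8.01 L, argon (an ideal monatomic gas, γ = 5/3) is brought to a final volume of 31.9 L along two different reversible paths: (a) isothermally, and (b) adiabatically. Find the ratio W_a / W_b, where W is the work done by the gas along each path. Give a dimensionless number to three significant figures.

Path (a) isothermal: W = P₁V₁ ln(V₂/V₁) → W_a/(P₁V₁) = 1.382.
Path (b) adiabatic: W = P₁V₁(1 − (V₁/V₂)^(γ−1))/(γ−1) → W_b/(P₁V₁) = 0.903.
W_a / W_b = 1.382 / 0.903 = 1.53.

W_a / W_b ≈ 1.53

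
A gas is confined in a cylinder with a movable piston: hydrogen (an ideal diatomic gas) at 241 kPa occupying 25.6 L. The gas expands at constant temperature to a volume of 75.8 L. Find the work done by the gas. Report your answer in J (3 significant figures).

Isothermal: W = nRT ln(V₂/V₁) = P₁V₁ ln(V₂/V₁).
P₁V₁ = (241 kPa)(25.6 L) = 6170 J.
W = 6170 × ln(75.8/25.6) = 6170 × 1.086
W_by_gas = 6697 J.

W ≈ 6700 J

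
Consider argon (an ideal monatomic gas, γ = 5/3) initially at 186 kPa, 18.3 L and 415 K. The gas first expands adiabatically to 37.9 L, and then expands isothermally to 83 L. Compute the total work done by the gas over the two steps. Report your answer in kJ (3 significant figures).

Step 1 (adiabatic): W = (P₁V₁ − P₂V₂)/(γ−1) = (3404 − 2095)/0.667 = 1963 J.
After step 1: P = 55.28 kPa, V = 37.9 L, T = 255.4 K.
Step 2 (isothermal): W = P₁V₁ ln(V₂/V₁) = (2095) ln(83/37.9) = 1642 J.
W_total = 1963 + 1642 = 3605 J.

W_total ≈ 3.61 kJ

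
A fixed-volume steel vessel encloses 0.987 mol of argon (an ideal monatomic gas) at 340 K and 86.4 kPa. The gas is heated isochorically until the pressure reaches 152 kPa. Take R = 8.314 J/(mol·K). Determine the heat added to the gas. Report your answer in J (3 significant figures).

Constant volume ⇒ W = 0, so Q = ΔU = nCᵥΔT with Cᵥ = 3R/2 = 12.47 J/(mol·K).
At constant V, T₂/T₁ = P₂/P₁ ⇒ ΔT = T₁(P₂/P₁ − 1) = 340·(152/86.4 − 1) = 258.1 K.
ΔU = (0.987)(12.47)(258.1) = 3178 J.

Q ≈ 3180 J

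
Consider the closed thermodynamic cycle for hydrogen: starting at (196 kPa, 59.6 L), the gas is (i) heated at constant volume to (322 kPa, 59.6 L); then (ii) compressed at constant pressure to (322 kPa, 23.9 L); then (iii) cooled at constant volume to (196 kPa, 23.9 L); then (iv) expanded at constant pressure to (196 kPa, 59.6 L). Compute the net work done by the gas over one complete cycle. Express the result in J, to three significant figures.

W_net ≈ -4500 J

Constant-volume legs do no work.
W(ii) = (322)(23.9 − 59.6) = -11495 J; W(iv) = (196)(59.6 − 23.9) = 6997 J.
W_net = -11495 + 6997 = -4498 J (the counter-clockwise enclosed area).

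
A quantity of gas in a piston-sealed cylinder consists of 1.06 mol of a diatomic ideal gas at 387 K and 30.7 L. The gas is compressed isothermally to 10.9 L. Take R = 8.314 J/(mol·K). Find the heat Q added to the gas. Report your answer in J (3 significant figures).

Isothermal ⇒ ΔU = 0, so Q = W = nRT ln(V₂/V₁).
Q = (1.06)(8.314)(387) ln(10.9/30.7) = 3411 × -1.035 = -3532 J.

Q ≈ -3530 J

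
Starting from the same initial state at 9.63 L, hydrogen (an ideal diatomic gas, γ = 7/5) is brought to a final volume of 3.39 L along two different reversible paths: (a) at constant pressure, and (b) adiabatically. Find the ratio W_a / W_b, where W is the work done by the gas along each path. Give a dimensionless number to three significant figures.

Path (a) isobaric: W = P₁(V₂ − V₁) → W_a/(P₁V₁) = -0.648.
Path (b) adiabatic: W = P₁V₁(1 − (V₁/V₂)^(γ−1))/(γ−1) → W_b/(P₁V₁) = -1.296.
W_a / W_b = -0.648 / -1.296 = 0.5.

W_a / W_b ≈ 0.500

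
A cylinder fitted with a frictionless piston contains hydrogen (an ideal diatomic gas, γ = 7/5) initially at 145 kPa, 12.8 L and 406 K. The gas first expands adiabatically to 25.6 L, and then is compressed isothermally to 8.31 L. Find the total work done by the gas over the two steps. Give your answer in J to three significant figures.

Step 1 (adiabatic): W = (P₁V₁ − P₂V₂)/(γ−1) = (1856 − 1407)/0.4 = 1124 J.
After step 1: P = 54.94 kPa, V = 25.6 L, T = 307.7 K.
Step 2 (isothermal): W = P₁V₁ ln(V₂/V₁) = (1407) ln(8.31/25.6) = -1583 J.
W_total = 1124 − 1583 = -459.1 J.

W_total ≈ -459 J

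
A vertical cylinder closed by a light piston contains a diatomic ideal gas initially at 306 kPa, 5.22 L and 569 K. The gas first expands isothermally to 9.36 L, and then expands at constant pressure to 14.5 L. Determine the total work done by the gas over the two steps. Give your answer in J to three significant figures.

Step 1 (isothermal): W = P₁V₁ ln(V₂/V₁) = (1597) ln(9.36/5.22) = 932.8 J.
After step 1: P = 170.7 kPa, V = 9.36 L, T = 569 K.
Step 2 (isobaric): W = PΔV = (170.7 kPa)(14.5 − 9.36 L) = 877.2 J.
W_total = 932.8 + 877.2 = 1810 J.

W_total ≈ 1810 J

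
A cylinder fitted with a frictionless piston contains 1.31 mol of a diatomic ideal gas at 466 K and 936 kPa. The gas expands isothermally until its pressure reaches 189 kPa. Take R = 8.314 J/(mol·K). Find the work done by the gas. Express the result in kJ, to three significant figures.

W ≈ 8.12 kJ

Isothermal process: W = nRT ln(V₂/V₁) = nRT ln(P₁/P₂).
W = (1.31)(8.314)(466) × ln(936/189)
  = 5075 × ln(4.952) = 5075 × 1.6
W_by_gas = 8120 J.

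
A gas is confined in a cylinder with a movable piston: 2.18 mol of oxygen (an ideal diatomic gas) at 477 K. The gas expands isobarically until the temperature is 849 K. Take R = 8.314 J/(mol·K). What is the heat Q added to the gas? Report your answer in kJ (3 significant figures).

Q ≈ 23.6 kJ

Isobaric: W = nRΔT = (2.18)(8.314)(372) = 6742 J.
ΔU = nCᵥΔT with Cᵥ = 5R/2: ΔU = (2.18)(20.79)(372) = 16856 J.
Q = ΔU + W = 16856 + 6742 = 23598 J.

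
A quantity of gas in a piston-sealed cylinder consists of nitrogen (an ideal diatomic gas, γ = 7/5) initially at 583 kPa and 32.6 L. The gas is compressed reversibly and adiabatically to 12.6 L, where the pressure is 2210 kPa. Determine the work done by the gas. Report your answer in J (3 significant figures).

W ≈ -22100 J

Adiabatic: W = (P₁V₁ − P₂V₂)/(γ − 1) with γ = 7/5.
P₁V₁ = 19006 J, P₂V₂ = 27846 J.
W = (19006 − 27846) / 0.4 = -22101 J.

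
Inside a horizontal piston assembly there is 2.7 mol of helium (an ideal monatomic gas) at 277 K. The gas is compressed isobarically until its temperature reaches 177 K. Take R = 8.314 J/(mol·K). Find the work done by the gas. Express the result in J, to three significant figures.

Isobaric: W = P ΔV = nR ΔT.
W = (2.7)(8.314)(177 − 277) = -2245 J.

W ≈ -2240 J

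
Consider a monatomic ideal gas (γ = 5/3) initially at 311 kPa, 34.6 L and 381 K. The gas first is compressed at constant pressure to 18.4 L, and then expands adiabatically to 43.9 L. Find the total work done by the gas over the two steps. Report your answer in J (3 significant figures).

W_total ≈ -1260 J

Step 1 (isobaric): W = PΔV = (311 kPa)(18.4 − 34.6 L) = -5038 J.
After step 1: P = 311 kPa, V = 18.4 L, T = 202.6 K.
Step 2 (adiabatic): W = (P₁V₁ − P₂V₂)/(γ−1) = (5722 − 3205)/0.667 = 3776 J.
W_total = -5038 + 3776 = -1262 J.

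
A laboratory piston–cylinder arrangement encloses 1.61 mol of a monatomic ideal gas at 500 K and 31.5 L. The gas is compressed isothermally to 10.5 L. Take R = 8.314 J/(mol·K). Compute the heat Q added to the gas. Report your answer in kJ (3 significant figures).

Isothermal ⇒ ΔU = 0, so Q = W = nRT ln(V₂/V₁).
Q = (1.61)(8.314)(500) ln(10.5/31.5) = 6693 × -1.099 = -7353 J.

Q ≈ -7.35 kJ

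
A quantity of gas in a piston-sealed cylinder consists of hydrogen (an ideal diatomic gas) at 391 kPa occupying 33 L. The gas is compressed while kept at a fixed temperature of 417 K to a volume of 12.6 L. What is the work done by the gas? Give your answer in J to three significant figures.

Isothermal: W = nRT ln(V₂/V₁) = P₁V₁ ln(V₂/V₁).
P₁V₁ = (391 kPa)(33 L) = 12903 J.
W = 12903 × ln(12.6/33) = 12903 × -0.9628
W_by_gas = -12423 J.

W ≈ -12400 J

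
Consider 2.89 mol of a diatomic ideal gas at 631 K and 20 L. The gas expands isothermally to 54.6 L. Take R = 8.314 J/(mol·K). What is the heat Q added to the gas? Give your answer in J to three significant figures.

Isothermal ⇒ ΔU = 0, so Q = W = nRT ln(V₂/V₁).
Q = (2.89)(8.314)(631) ln(54.6/20) = 15161 × 1.004 = 15227 J.

Q ≈ 15200 J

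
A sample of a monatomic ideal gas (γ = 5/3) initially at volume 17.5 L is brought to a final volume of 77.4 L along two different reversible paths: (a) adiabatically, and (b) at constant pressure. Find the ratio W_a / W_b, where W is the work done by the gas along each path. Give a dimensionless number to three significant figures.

Path (a) adiabatic: W = P₁V₁(1 − (V₁/V₂)^(γ−1))/(γ−1) → W_a/(P₁V₁) = 0.9433.
Path (b) isobaric: W = P₁(V₂ − V₁) → W_b/(P₁V₁) = 3.423.
W_a / W_b = 0.9433 / 3.423 = 0.2756.

W_a / W_b ≈ 0.276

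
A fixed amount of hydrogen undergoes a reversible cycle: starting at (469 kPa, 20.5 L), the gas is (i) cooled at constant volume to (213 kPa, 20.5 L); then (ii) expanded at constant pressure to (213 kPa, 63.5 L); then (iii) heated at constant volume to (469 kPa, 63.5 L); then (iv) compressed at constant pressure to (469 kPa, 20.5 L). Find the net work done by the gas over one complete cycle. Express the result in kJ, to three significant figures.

W_net ≈ -11.0 kJ

Constant-volume legs do no work.
W(ii) = (213)(63.5 − 20.5) = 9159 J; W(iv) = (469)(20.5 − 63.5) = -20167 J.
W_net = 9159 − 20167 = -11008 J (the counter-clockwise enclosed area).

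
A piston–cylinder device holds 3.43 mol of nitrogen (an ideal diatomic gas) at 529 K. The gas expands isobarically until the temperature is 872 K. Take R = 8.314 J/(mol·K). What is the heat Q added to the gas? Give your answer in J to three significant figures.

Isobaric: W = nRΔT = (3.43)(8.314)(343) = 9781 J.
ΔU = nCᵥΔT with Cᵥ = 5R/2: ΔU = (3.43)(20.79)(343) = 24453 J.
Q = ΔU + W = 24453 + 9781 = 34235 J.

Q ≈ 34200 J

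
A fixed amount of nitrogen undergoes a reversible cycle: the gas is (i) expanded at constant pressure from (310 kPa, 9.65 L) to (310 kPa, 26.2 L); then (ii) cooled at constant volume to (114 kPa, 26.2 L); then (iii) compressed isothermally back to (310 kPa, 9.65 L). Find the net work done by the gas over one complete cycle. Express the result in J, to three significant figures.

Leg (i): W = PΔV = (310)(26.2 − 9.65) = 5130 J.
Leg (ii): W = 0.
Leg (iii): W = PᵢVᵢ ln(V_f/Vᵢ) = (2987) ln(9.65/26.2) = -2983 J.
W_net = 5130 − 2983 = 2147 J.

W_net ≈ 2150 J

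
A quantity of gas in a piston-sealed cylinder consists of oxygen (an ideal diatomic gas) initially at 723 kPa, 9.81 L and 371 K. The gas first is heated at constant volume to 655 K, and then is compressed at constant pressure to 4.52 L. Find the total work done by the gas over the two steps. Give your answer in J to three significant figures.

Step 1 (isochoric): W = 0 (constant volume).
After step 1: P = 1276 kPa (V unchanged).
Step 2 (isobaric): W = PΔV = (1276 kPa)(4.52 − 9.81 L) = -6752 J.
W_total = 0 − 6752 = -6752 J.

W_total ≈ -6750 J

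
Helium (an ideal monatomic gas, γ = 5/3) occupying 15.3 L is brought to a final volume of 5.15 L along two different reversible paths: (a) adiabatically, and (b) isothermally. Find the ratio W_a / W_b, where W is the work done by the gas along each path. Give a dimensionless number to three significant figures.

W_a / W_b ≈ 1.47

Path (a) adiabatic: W = P₁V₁(1 − (V₁/V₂)^(γ−1))/(γ−1) → W_a/(P₁V₁) = -1.6.
Path (b) isothermal: W = P₁V₁ ln(V₂/V₁) → W_b/(P₁V₁) = -1.089.
W_a / W_b = -1.6 / -1.089 = 1.469.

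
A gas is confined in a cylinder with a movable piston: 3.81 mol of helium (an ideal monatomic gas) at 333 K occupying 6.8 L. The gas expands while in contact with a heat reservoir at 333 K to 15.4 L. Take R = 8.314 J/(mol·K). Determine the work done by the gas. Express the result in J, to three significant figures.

W ≈ 8620 J

Isothermal: W = nRT ln(V₂/V₁).
W = (3.81)(8.314)(333) × ln(15.4/6.8)
  = 10548 × 0.8174
W_by_gas = 8623 J.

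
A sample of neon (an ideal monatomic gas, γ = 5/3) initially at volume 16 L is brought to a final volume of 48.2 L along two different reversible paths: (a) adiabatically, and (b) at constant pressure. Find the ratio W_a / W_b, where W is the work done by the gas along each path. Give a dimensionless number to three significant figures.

W_a / W_b ≈ 0.388

Path (a) adiabatic: W = P₁V₁(1 − (V₁/V₂)^(γ−1))/(γ−1) → W_a/(P₁V₁) = 0.7809.
Path (b) isobaric: W = P₁(V₂ − V₁) → W_b/(P₁V₁) = 2.013.
W_a / W_b = 0.7809 / 2.013 = 0.388.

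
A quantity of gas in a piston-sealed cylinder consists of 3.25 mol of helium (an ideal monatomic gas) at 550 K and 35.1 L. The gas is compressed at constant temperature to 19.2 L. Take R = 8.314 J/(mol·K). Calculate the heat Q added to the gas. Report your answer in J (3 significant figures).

Isothermal ⇒ ΔU = 0, so Q = W = nRT ln(V₂/V₁).
Q = (3.25)(8.314)(550) ln(19.2/35.1) = 14861 × -0.6033 = -8966 J.

Q ≈ -8970 J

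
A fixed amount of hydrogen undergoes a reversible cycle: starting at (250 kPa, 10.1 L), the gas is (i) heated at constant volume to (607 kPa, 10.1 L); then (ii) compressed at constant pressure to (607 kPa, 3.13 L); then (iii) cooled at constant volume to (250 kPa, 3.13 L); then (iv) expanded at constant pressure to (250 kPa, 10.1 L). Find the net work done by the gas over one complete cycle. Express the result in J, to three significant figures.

W_net ≈ -2490 J

Constant-volume legs do no work.
W(ii) = (607)(3.13 − 10.1) = -4231 J; W(iv) = (250)(10.1 − 3.13) = 1742 J.
W_net = -4231 + 1742 = -2488 J (the counter-clockwise enclosed area).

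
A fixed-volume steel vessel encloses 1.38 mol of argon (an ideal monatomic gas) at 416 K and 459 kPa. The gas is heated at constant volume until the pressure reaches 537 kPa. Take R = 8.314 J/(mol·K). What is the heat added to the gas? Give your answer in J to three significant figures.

Constant volume ⇒ W = 0, so Q = ΔU = nCᵥΔT with Cᵥ = 3R/2 = 12.47 J/(mol·K).
At constant V, T₂/T₁ = P₂/P₁ ⇒ ΔT = T₁(P₂/P₁ − 1) = 416·(537/459 − 1) = 70.69 K.
ΔU = (1.38)(12.47)(70.69) = 1217 J.

Q ≈ 1220 J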